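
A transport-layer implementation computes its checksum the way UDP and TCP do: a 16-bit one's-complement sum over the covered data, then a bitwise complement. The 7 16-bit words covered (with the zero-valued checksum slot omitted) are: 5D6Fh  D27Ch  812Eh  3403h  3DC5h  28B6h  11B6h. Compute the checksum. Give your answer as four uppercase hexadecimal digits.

One's-complement addition (fold any carry out of bit 15 back into bit 0):
  0x5D6F + 0xD27C = 0x12FEB → wrap carry → 0x2FEC
  0x2FEC + 0x812E = 0x0B11A
  0xB11A + 0x3403 = 0x0E51D
  0xE51D + 0x3DC5 = 0x122E2 → wrap carry → 0x22E3
  0x22E3 + 0x28B6 = 0x04B99
  0x4B99 + 0x11B6 = 0x05D4F
One's-complement sum = 0x5D4F.
Checksum = ~0x5D4F & 0xFFFF = 0xA2B0.

A2B0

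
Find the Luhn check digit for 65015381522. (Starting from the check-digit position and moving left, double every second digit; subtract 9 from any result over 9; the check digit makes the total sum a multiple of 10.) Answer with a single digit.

Partial digits right→left: 2 2 5 1 8 3 5 1 0 5 6
Double every second digit counting from the check-digit position (so the 1st, 3rd, 5th, ... of the partial from the right).
  doubled (with −9 where >9): 4 1 7 1 0 3 → sum 16
  kept as-is: 2 1 3 1 5 → sum 12
Total = 16 + 12 = 28.
Check digit = (10 − (28 mod 10)) mod 10 = 2.

2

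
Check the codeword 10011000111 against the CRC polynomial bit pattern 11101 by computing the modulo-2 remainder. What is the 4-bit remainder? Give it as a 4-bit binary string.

0000

Modulo-2 division of 10011000111 by 11101:
  pos 0: 10011 XOR 11101 = 01110
  pos 1: 11100 XOR 11101 = 00001
  pos 5: 10011 XOR 11101 = 01110
  pos 6: 11101 XOR 11101 = 00000
Remainder = 0000 (zero — the frame passes the CRC check).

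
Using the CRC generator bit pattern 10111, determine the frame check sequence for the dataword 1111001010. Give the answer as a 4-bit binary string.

0101

Append 4 zeros: 11110010100000. Divide by 10111 (XOR where the leading bit is 1):
  pos 0: 11110 XOR 10111 = 01001
  pos 1: 10010 XOR 10111 = 00101
  pos 3: 10110 XOR 10111 = 00001
  pos 7: 11000 XOR 10111 = 01111
  pos 8: 11110 XOR 10111 = 01001
  pos 9: 10010 XOR 10111 = 00101
Remainder (last 4 bits) = 0101. This is the CRC / FCS.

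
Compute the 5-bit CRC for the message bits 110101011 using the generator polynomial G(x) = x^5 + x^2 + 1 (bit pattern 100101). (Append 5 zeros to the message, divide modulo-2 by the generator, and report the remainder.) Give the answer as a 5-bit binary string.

00001

Append 5 zeros: 11010101100000. Divide by 100101 (XOR where the leading bit is 1):
  pos 0: 110101 XOR 100101 = 010000
  pos 1: 100000 XOR 100101 = 000101
  pos 4: 101110 XOR 100101 = 001011
  pos 6: 101100 XOR 100101 = 001001
  pos 8: 100100 XOR 100101 = 000001
Remainder (last 5 bits) = 00001. This is the CRC / FCS.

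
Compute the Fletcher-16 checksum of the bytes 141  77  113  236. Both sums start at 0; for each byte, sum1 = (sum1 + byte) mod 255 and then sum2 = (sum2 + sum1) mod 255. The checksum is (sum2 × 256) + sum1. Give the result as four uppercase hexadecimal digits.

ED39

Running sums (mod 255):
  after byte 0 (141): sum1=141, sum2=141
  after byte 1 (77): sum1=218, sum2=104
  after byte 2 (113): sum1=76, sum2=180
  after byte 3 (236): sum1=57, sum2=237
Checksum = sum2·256 + sum1 = 237·256 + 57 = 60729 = 0xED39.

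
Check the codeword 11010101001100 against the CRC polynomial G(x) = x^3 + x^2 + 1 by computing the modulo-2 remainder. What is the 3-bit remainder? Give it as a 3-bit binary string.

Modulo-2 division of 11010101001100 by 1101:
  pos 0: 1101 XOR 1101 = 0000
  pos 5: 1010 XOR 1101 = 0111
  pos 6: 1110 XOR 1101 = 0011
  pos 8: 1111 XOR 1101 = 0010
  pos 10: 1000 XOR 1101 = 0101
Remainder = 101 (nonzero — an error is detected).

101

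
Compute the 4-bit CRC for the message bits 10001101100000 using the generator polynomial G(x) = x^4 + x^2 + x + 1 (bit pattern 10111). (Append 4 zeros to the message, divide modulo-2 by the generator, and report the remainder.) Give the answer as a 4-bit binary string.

0001

Append 4 zeros: 100011011000000000. Divide by 10111 (XOR where the leading bit is 1):
  pos 0: 10001 XOR 10111 = 00110
  pos 2: 11010 XOR 10111 = 01101
  pos 3: 11011 XOR 10111 = 01100
  pos 4: 11001 XOR 10111 = 01110
  pos 5: 11100 XOR 10111 = 01011
  pos 6: 10110 XOR 10111 = 00001
  pos 10: 10000 XOR 10111 = 00111
  pos 12: 11100 XOR 10111 = 01011
  pos 13: 10110 XOR 10111 = 00001
Remainder (last 4 bits) = 0001. This is the CRC / FCS.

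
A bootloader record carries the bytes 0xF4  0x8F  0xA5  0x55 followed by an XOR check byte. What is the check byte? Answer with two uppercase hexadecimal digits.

8B

XOR the bytes together:
  start with 0xF4
  0xF4 ⊕ 0x8F = 0x7B
  0x7B ⊕ 0xA5 = 0xDE
  0xDE ⊕ 0x55 = 0x8B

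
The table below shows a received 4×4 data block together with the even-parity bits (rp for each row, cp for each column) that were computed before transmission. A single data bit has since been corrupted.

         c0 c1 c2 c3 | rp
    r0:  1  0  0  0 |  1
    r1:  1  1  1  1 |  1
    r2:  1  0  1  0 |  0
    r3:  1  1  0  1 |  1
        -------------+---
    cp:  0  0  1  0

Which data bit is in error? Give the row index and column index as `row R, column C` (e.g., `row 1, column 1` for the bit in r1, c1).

Recompute each row's even parity and compare to rp:
  r0: data parity 1, sent rp 1 → ok
  r1: data parity 0, sent rp 1 → mismatch
  r2: data parity 0, sent rp 0 → ok
  r3: data parity 1, sent rp 1 → ok
Recompute each column's even parity and compare to cp:
  c0: data parity 0, sent cp 0 → ok
  c1: data parity 0, sent cp 0 → ok
  c2: data parity 0, sent cp 1 → mismatch
  c3: data parity 0, sent cp 0 → ok
Exactly one row (r1) and one column (c2) fail → the flipped bit is at their intersection.

row 1, column 2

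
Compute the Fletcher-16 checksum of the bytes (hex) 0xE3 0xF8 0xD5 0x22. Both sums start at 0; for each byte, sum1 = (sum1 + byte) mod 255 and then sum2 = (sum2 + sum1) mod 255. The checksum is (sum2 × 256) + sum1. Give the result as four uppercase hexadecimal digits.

Running sums (mod 255):
  after byte 0 (0xE3): sum1=227, sum2=227
  after byte 1 (0xF8): sum1=220, sum2=192
  after byte 2 (0xD5): sum1=178, sum2=115
  after byte 3 (0x22): sum1=212, sum2=72
Checksum = sum2·256 + sum1 = 72·256 + 212 = 18644 = 0x48D4.

48D4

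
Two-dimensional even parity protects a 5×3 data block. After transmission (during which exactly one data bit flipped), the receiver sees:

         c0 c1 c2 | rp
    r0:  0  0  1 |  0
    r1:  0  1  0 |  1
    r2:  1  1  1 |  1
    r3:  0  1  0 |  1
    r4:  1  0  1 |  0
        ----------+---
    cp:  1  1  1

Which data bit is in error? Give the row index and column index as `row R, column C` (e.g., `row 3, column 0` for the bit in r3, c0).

Recompute each row's even parity and compare to rp:
  r0: data parity 1, sent rp 0 → mismatch
  r1: data parity 1, sent rp 1 → ok
  r2: data parity 1, sent rp 1 → ok
  r3: data parity 1, sent rp 1 → ok
  r4: data parity 0, sent rp 0 → ok
Recompute each column's even parity and compare to cp:
  c0: data parity 0, sent cp 1 → mismatch
  c1: data parity 1, sent cp 1 → ok
  c2: data parity 1, sent cp 1 → ok
Exactly one row (r0) and one column (c0) fail → the flipped bit is at their intersection.

row 0, column 0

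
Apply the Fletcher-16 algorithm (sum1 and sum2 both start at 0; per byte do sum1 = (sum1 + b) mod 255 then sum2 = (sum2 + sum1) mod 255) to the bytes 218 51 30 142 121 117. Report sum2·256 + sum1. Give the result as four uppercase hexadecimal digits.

ADA9

Running sums (mod 255):
  after byte 0 (218): sum1=218, sum2=218
  after byte 1 (51): sum1=14, sum2=232
  after byte 2 (30): sum1=44, sum2=21
  after byte 3 (142): sum1=186, sum2=207
  after byte 4 (121): sum1=52, sum2=4
  after byte 5 (117): sum1=169, sum2=173
Checksum = sum2·256 + sum1 = 173·256 + 169 = 44457 = 0xADA9.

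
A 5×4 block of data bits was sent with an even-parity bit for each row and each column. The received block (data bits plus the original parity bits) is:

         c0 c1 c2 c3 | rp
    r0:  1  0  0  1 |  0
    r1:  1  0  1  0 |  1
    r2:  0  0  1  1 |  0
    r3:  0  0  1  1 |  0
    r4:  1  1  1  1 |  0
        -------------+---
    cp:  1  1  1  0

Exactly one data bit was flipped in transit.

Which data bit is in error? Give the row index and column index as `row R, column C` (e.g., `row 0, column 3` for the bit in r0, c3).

Recompute each row's even parity and compare to rp:
  r0: data parity 0, sent rp 0 → ok
  r1: data parity 0, sent rp 1 → mismatch
  r2: data parity 0, sent rp 0 → ok
  r3: data parity 0, sent rp 0 → ok
  r4: data parity 0, sent rp 0 → ok
Recompute each column's even parity and compare to cp:
  c0: data parity 1, sent cp 1 → ok
  c1: data parity 1, sent cp 1 → ok
  c2: data parity 0, sent cp 1 → mismatch
  c3: data parity 0, sent cp 0 → ok
Exactly one row (r1) and one column (c2) fail → the flipped bit is at their intersection.

row 1, column 2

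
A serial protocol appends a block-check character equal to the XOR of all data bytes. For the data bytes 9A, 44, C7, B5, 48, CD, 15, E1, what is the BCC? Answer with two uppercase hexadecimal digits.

XOR the bytes together:
  start with 0x9A
  0x9A ⊕ 0x44 = 0xDE
  0xDE ⊕ 0xC7 = 0x19
  0x19 ⊕ 0xB5 = 0xAC
  0xAC ⊕ 0x48 = 0xE4
  0xE4 ⊕ 0xCD = 0x29
  0x29 ⊕ 0x15 = 0x3C
  0x3C ⊕ 0xE1 = 0xDD

DD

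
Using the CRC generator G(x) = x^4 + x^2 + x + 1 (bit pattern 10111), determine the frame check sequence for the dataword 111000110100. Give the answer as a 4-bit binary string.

0101

Append 4 zeros: 1110001101000000. Divide by 10111 (XOR where the leading bit is 1):
  pos 0: 11100 XOR 10111 = 01011
  pos 1: 10110 XOR 10111 = 00001
  pos 5: 11101 XOR 10111 = 01010
  pos 6: 10100 XOR 10111 = 00011
  pos 9: 11000 XOR 10111 = 01111
  pos 10: 11110 XOR 10111 = 01001
  pos 11: 10010 XOR 10111 = 00101
Remainder (last 4 bits) = 0101. This is the CRC / FCS.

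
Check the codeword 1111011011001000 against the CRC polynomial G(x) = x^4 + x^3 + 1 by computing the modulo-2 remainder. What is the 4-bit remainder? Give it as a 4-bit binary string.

0111

Modulo-2 division of 1111011011001000 by 11001:
  pos 0: 11110 XOR 11001 = 00111
  pos 2: 11111 XOR 11001 = 00110
  pos 4: 11001 XOR 11001 = 00000
  pos 9: 10010 XOR 11001 = 01011
  pos 10: 10110 XOR 11001 = 01111
  pos 11: 11110 XOR 11001 = 00111
Remainder = 0111 (nonzero — an error is detected).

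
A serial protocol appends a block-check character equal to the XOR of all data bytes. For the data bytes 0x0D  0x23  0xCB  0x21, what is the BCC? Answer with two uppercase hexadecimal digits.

XOR the bytes together:
  start with 0x0D
  0x0D ⊕ 0x23 = 0x2E
  0x2E ⊕ 0xCB = 0xE5
  0xE5 ⊕ 0x21 = 0xC4

C4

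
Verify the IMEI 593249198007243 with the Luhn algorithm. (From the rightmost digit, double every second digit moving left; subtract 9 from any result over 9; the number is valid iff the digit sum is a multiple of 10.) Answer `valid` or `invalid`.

valid

From the right, keep odd positions and double even positions (subtract 9 from any doubled value over 9):
  doubled (positions 2,4,...): 8 5 0 9 9 4 9 → sum 44
  kept (positions 1,3,...): 3 2 0 8 1 4 3 5 → sum 26
Total = 70.
70 mod 10 = 0, so the number is valid.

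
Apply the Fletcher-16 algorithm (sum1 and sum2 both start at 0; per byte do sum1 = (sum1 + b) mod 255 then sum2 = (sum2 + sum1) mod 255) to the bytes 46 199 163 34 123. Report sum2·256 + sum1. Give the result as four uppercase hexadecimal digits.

B037

Running sums (mod 255):
  after byte 0 (46): sum1=46, sum2=46
  after byte 1 (199): sum1=245, sum2=36
  after byte 2 (163): sum1=153, sum2=189
  after byte 3 (34): sum1=187, sum2=121
  after byte 4 (123): sum1=55, sum2=176
Checksum = sum2·256 + sum1 = 176·256 + 55 = 45111 = 0xB037.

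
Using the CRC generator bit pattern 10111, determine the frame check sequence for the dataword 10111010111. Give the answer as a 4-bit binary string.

Append 4 zeros: 101110101110000. Divide by 10111 (XOR where the leading bit is 1):
  pos 0: 10111 XOR 10111 = 00000
  pos 6: 10111 XOR 10111 = 00000
Remainder (last 4 bits) = 0000. This is the CRC / FCS.

0000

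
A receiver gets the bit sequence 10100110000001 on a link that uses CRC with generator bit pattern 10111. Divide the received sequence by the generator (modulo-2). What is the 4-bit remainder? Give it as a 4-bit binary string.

1110

Modulo-2 division of 10100110000001 by 10111:
  pos 0: 10100 XOR 10111 = 00011
  pos 3: 11110 XOR 10111 = 01001
  pos 4: 10010 XOR 10111 = 00101
  pos 6: 10100 XOR 10111 = 00011
  pos 9: 11001 XOR 10111 = 01110
Remainder = 1110 (nonzero — an error is detected).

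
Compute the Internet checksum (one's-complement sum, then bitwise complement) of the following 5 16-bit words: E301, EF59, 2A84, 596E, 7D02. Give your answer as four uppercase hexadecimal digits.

One's-complement addition (fold any carry out of bit 15 back into bit 0):
  0xE301 + 0xEF59 = 0x1D25A → wrap carry → 0xD25B
  0xD25B + 0x2A84 = 0x0FCDF
  0xFCDF + 0x596E = 0x1564D → wrap carry → 0x564E
  0x564E + 0x7D02 = 0x0D350
One's-complement sum = 0xD350.
Checksum = ~0xD350 & 0xFFFF = 0x2CAF.

2CAF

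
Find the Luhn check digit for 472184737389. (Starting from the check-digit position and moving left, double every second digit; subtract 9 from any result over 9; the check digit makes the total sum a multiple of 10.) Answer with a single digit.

8

Partial digits right→left: 9 8 3 7 3 7 4 8 1 2 7 4
Double every second digit counting from the check-digit position (so the 1st, 3rd, 5th, ... of the partial from the right).
  doubled (with −9 where >9): 9 6 6 8 2 5 → sum 36
  kept as-is: 8 7 7 8 2 4 → sum 36
Total = 36 + 36 = 72.
Check digit = (10 − (72 mod 10)) mod 10 = 8.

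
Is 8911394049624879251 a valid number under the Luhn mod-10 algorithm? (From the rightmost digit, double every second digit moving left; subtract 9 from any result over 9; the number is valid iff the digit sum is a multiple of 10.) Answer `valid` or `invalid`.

valid

From the right, keep odd positions and double even positions (subtract 9 from any doubled value over 9):
  doubled (positions 2,4,...): 1 9 7 4 9 0 9 2 9 → sum 50
  kept (positions 1,3,...): 1 2 7 4 6 4 4 3 1 8 → sum 40
Total = 90.
90 mod 10 = 0, so the number is valid.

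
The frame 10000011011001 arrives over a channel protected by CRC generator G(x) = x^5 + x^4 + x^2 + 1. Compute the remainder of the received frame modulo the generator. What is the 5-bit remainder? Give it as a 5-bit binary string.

Modulo-2 division of 10000011011001 by 110101:
  pos 0: 100000 XOR 110101 = 010101
  pos 1: 101011 XOR 110101 = 011110
  pos 2: 111101 XOR 110101 = 001000
  pos 4: 100001 XOR 110101 = 010100
  pos 5: 101001 XOR 110101 = 011100
  pos 6: 111000 XOR 110101 = 001101
  pos 8: 110101 XOR 110101 = 000000
Remainder = 00000 (zero — the frame passes the CRC check).

00000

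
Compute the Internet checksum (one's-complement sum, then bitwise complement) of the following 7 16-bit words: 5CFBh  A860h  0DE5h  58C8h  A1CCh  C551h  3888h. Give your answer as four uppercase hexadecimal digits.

F44F

One's-complement addition (fold any carry out of bit 15 back into bit 0):
  0x5CFB + 0xA860 = 0x1055B → wrap carry → 0x055C
  0x055C + 0x0DE5 = 0x01341
  0x1341 + 0x58C8 = 0x06C09
  0x6C09 + 0xA1CC = 0x10DD5 → wrap carry → 0x0DD6
  0x0DD6 + 0xC551 = 0x0D327
  0xD327 + 0x3888 = 0x10BAF → wrap carry → 0x0BB0
One's-complement sum = 0x0BB0.
Checksum = ~0x0BB0 & 0xFFFF = 0xF44F.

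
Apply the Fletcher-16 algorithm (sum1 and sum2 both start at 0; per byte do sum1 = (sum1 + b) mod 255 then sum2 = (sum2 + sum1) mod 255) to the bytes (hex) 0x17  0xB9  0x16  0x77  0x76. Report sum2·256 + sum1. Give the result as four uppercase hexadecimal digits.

02D4

Running sums (mod 255):
  after byte 0 (0x17): sum1=23, sum2=23
  after byte 1 (0xB9): sum1=208, sum2=231
  after byte 2 (0x16): sum1=230, sum2=206
  after byte 3 (0x77): sum1=94, sum2=45
  after byte 4 (0x76): sum1=212, sum2=2
Checksum = sum2·256 + sum1 = 2·256 + 212 = 724 = 0x02D4.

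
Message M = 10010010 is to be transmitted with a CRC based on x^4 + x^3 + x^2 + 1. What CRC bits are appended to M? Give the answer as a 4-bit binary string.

1000

Append 4 zeros: 100100100000. Divide by 11101 (XOR where the leading bit is 1):
  pos 0: 10010 XOR 11101 = 01111
  pos 1: 11110 XOR 11101 = 00011
  pos 4: 11100 XOR 11101 = 00001
Remainder (last 4 bits) = 1000. This is the CRC / FCS.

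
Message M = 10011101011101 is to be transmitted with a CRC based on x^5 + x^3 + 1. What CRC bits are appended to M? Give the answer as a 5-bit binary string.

Append 5 zeros: 1001110101110100000. Divide by 101001 (XOR where the leading bit is 1):
  pos 0: 100111 XOR 101001 = 001110
  pos 2: 111001 XOR 101001 = 010000
  pos 3: 100000 XOR 101001 = 001001
  pos 5: 100111 XOR 101001 = 001110
  pos 7: 111010 XOR 101001 = 010011
  pos 8: 100111 XOR 101001 = 001110
  pos 10: 111000 XOR 101001 = 010001
  pos 11: 100010 XOR 101001 = 001011
  pos 13: 101100 XOR 101001 = 000101
Remainder (last 5 bits) = 00101. This is the CRC / FCS.

00101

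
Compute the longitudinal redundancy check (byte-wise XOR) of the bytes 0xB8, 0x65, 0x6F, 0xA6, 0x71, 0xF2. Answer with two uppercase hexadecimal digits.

XOR the bytes together:
  start with 0xB8
  0xB8 ⊕ 0x65 = 0xDD
  0xDD ⊕ 0x6F = 0xB2
  0xB2 ⊕ 0xA6 = 0x14
  0x14 ⊕ 0x71 = 0x65
  0x65 ⊕ 0xF2 = 0x97

97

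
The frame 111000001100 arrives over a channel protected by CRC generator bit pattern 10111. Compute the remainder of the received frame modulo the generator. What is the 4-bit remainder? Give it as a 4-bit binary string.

Modulo-2 division of 111000001100 by 10111:
  pos 0: 11100 XOR 10111 = 01011
  pos 1: 10110 XOR 10111 = 00001
  pos 5: 10011 XOR 10111 = 00100
  pos 7: 10000 XOR 10111 = 00111
Remainder = 0111 (nonzero — an error is detected).

0111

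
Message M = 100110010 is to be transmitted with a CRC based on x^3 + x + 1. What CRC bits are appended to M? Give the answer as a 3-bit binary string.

011

Append 3 zeros: 100110010000. Divide by 1011 (XOR where the leading bit is 1):
  pos 0: 1001 XOR 1011 = 0010
  pos 2: 1010 XOR 1011 = 0001
  pos 5: 1010 XOR 1011 = 0001
  pos 8: 1000 XOR 1011 = 0011
Remainder (last 3 bits) = 011. This is the CRC / FCS.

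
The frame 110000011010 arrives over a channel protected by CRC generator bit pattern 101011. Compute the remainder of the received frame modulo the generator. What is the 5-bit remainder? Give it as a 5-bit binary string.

00100

Modulo-2 division of 110000011010 by 101011:
  pos 0: 110000 XOR 101011 = 011011
  pos 1: 110110 XOR 101011 = 011101
  pos 2: 111011 XOR 101011 = 010000
  pos 3: 100001 XOR 101011 = 001010
  pos 5: 101001 XOR 101011 = 000010
Remainder = 00100 (nonzero — an error is detected).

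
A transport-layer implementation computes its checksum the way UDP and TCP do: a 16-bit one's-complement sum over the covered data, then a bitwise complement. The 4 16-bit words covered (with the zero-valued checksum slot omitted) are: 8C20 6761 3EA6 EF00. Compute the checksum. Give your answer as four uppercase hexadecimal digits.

One's-complement addition (fold any carry out of bit 15 back into bit 0):
  0x8C20 + 0x6761 = 0x0F381
  0xF381 + 0x3EA6 = 0x13227 → wrap carry → 0x3228
  0x3228 + 0xEF00 = 0x12128 → wrap carry → 0x2129
One's-complement sum = 0x2129.
Checksum = ~0x2129 & 0xFFFF = 0xDED6.

DED6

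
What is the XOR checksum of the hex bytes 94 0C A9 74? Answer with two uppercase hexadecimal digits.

45

XOR the bytes together:
  start with 0x94
  0x94 ⊕ 0x0C = 0x98
  0x98 ⊕ 0xA9 = 0x31
  0x31 ⊕ 0x74 = 0x45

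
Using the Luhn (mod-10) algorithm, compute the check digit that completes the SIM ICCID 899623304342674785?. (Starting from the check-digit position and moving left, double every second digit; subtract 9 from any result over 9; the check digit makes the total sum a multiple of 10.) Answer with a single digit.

3

Partial digits right→left: 5 8 7 4 7 6 2 4 3 4 0 3 3 2 6 9 9 8
Double every second digit counting from the check-digit position (so the 1st, 3rd, 5th, ... of the partial from the right).
  doubled (with −9 where >9): 1 5 5 4 6 0 6 3 9 → sum 39
  kept as-is: 8 4 6 4 4 3 2 9 8 → sum 48
Total = 39 + 48 = 87.
Check digit = (10 − (87 mod 10)) mod 10 = 3.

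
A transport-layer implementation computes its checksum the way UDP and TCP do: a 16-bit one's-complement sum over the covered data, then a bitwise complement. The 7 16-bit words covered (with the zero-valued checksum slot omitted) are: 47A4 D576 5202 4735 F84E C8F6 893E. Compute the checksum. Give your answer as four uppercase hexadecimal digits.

One's-complement addition (fold any carry out of bit 15 back into bit 0):
  0x47A4 + 0xD576 = 0x11D1A → wrap carry → 0x1D1B
  0x1D1B + 0x5202 = 0x06F1D
  0x6F1D + 0x4735 = 0x0B652
  0xB652 + 0xF84E = 0x1AEA0 → wrap carry → 0xAEA1
  0xAEA1 + 0xC8F6 = 0x17797 → wrap carry → 0x7798
  0x7798 + 0x893E = 0x100D6 → wrap carry → 0x00D7
One's-complement sum = 0x00D7.
Checksum = ~0x00D7 & 0xFFFF = 0xFF28.

FF28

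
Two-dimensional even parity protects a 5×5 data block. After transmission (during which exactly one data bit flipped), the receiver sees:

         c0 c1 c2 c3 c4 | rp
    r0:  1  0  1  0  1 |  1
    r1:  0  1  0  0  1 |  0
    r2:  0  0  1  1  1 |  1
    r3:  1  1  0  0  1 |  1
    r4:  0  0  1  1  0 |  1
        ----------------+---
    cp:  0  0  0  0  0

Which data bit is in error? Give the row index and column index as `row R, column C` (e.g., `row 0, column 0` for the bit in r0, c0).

Recompute each row's even parity and compare to rp:
  r0: data parity 1, sent rp 1 → ok
  r1: data parity 0, sent rp 0 → ok
  r2: data parity 1, sent rp 1 → ok
  r3: data parity 1, sent rp 1 → ok
  r4: data parity 0, sent rp 1 → mismatch
Recompute each column's even parity and compare to cp:
  c0: data parity 0, sent cp 0 → ok
  c1: data parity 0, sent cp 0 → ok
  c2: data parity 1, sent cp 0 → mismatch
  c3: data parity 0, sent cp 0 → ok
  c4: data parity 0, sent cp 0 → ok
Exactly one row (r4) and one column (c2) fail → the flipped bit is at their intersection.

row 4, column 2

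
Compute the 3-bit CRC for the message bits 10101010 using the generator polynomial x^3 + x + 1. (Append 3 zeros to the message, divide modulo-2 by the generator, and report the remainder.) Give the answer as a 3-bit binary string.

Append 3 zeros: 10101010000. Divide by 1011 (XOR where the leading bit is 1):
  pos 0: 1010 XOR 1011 = 0001
  pos 3: 1101 XOR 1011 = 0110
  pos 4: 1100 XOR 1011 = 0111
  pos 5: 1110 XOR 1011 = 0101
  pos 6: 1010 XOR 1011 = 0001
Remainder (last 3 bits) = 010. This is the CRC / FCS.

010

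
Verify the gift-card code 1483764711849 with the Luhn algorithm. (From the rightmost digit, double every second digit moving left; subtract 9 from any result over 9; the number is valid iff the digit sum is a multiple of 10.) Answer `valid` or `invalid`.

From the right, keep odd positions and double even positions (subtract 9 from any doubled value over 9):
  doubled (positions 2,4,...): 8 2 5 3 6 8 → sum 32
  kept (positions 1,3,...): 9 8 1 4 7 8 1 → sum 38
Total = 70.
70 mod 10 = 0, so the number is valid.

valid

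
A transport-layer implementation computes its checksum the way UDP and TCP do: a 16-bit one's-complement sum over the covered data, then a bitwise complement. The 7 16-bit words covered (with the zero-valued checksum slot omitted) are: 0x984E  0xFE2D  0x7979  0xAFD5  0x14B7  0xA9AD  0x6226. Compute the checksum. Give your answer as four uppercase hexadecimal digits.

One's-complement addition (fold any carry out of bit 15 back into bit 0):
  0x984E + 0xFE2D = 0x1967B → wrap carry → 0x967C
  0x967C + 0x7979 = 0x10FF5 → wrap carry → 0x0FF6
  0x0FF6 + 0xAFD5 = 0x0BFCB
  0xBFCB + 0x14B7 = 0x0D482
  0xD482 + 0xA9AD = 0x17E2F → wrap carry → 0x7E30
  0x7E30 + 0x6226 = 0x0E056
One's-complement sum = 0xE056.
Checksum = ~0xE056 & 0xFFFF = 0x1FA9.

1FA9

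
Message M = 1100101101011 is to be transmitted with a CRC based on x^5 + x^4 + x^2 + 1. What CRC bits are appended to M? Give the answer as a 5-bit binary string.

11110

Append 5 zeros: 110010110101100000. Divide by 110101 (XOR where the leading bit is 1):
  pos 0: 110010 XOR 110101 = 000111
  pos 3: 111110 XOR 110101 = 001011
  pos 5: 101110 XOR 110101 = 011011
  pos 6: 110111 XOR 110101 = 000010
  pos 10: 101000 XOR 110101 = 011101
  pos 11: 111010 XOR 110101 = 001111
Remainder (last 5 bits) = 11110. This is the CRC / FCS.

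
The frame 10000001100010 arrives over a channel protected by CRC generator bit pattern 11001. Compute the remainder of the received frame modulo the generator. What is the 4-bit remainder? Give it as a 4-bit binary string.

Modulo-2 division of 10000001100010 by 11001:
  pos 0: 10000 XOR 11001 = 01001
  pos 1: 10010 XOR 11001 = 01011
  pos 2: 10110 XOR 11001 = 01111
  pos 3: 11111 XOR 11001 = 00110
  pos 5: 11010 XOR 11001 = 00011
  pos 8: 11001 XOR 11001 = 00000
Remainder = 0000 (zero — the frame passes the CRC check).

0000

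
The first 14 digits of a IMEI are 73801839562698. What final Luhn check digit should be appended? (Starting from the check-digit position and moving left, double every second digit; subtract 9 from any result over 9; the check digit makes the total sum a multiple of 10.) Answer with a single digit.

0

Partial digits right→left: 8 9 6 2 6 5 9 3 8 1 0 8 3 7
Double every second digit counting from the check-digit position (so the 1st, 3rd, 5th, ... of the partial from the right).
  doubled (with −9 where >9): 7 3 3 9 7 0 6 → sum 35
  kept as-is: 9 2 5 3 1 8 7 → sum 35
Total = 35 + 35 = 70.
Check digit = (10 − (70 mod 10)) mod 10 = 0.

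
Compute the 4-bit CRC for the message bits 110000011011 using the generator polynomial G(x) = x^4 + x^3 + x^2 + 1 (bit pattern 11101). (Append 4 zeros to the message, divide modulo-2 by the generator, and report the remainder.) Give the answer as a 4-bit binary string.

Append 4 zeros: 1100000110110000. Divide by 11101 (XOR where the leading bit is 1):
  pos 0: 11000 XOR 11101 = 00101
  pos 2: 10100 XOR 11101 = 01001
  pos 3: 10011 XOR 11101 = 01110
  pos 4: 11101 XOR 11101 = 00000
  pos 10: 11000 XOR 11101 = 00101
Remainder (last 4 bits) = 1010. This is the CRC / FCS.

1010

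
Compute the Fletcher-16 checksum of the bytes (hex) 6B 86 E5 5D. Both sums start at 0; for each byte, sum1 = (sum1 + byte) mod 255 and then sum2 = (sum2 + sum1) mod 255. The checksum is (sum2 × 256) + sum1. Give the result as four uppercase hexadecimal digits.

6A35

Running sums (mod 255):
  after byte 0 (6B): sum1=107, sum2=107
  after byte 1 (86): sum1=241, sum2=93
  after byte 2 (E5): sum1=215, sum2=53
  after byte 3 (5D): sum1=53, sum2=106
Checksum = sum2·256 + sum1 = 106·256 + 53 = 27189 = 0x6A35.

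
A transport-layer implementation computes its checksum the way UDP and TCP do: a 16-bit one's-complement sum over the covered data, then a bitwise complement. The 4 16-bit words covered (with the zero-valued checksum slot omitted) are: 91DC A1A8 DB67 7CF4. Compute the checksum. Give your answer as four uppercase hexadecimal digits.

741E

One's-complement addition (fold any carry out of bit 15 back into bit 0):
  0x91DC + 0xA1A8 = 0x13384 → wrap carry → 0x3385
  0x3385 + 0xDB67 = 0x10EEC → wrap carry → 0x0EED
  0x0EED + 0x7CF4 = 0x08BE1
One's-complement sum = 0x8BE1.
Checksum = ~0x8BE1 & 0xFFFF = 0x741E.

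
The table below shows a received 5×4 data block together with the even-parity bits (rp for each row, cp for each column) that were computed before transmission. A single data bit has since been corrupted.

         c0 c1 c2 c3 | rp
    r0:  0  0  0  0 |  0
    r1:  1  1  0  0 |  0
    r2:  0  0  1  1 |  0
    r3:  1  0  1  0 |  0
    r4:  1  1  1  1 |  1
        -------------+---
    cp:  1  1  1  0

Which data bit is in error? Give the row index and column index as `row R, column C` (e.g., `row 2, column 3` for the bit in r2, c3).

row 4, column 1

Recompute each row's even parity and compare to rp:
  r0: data parity 0, sent rp 0 → ok
  r1: data parity 0, sent rp 0 → ok
  r2: data parity 0, sent rp 0 → ok
  r3: data parity 0, sent rp 0 → ok
  r4: data parity 0, sent rp 1 → mismatch
Recompute each column's even parity and compare to cp:
  c0: data parity 1, sent cp 1 → ok
  c1: data parity 0, sent cp 1 → mismatch
  c2: data parity 1, sent cp 1 → ok
  c3: data parity 0, sent cp 0 → ok
Exactly one row (r4) and one column (c1) fail → the flipped bit is at their intersection.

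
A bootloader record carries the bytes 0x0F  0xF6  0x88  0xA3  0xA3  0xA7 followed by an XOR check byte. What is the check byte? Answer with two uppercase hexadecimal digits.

D6

XOR the bytes together:
  start with 0x0F
  0x0F ⊕ 0xF6 = 0xF9
  0xF9 ⊕ 0x88 = 0x71
  0x71 ⊕ 0xA3 = 0xD2
  0xD2 ⊕ 0xA3 = 0x71
  0x71 ⊕ 0xA7 = 0xD6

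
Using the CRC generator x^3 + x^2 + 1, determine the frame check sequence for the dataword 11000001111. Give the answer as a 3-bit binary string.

Append 3 zeros: 11000001111000. Divide by 1101 (XOR where the leading bit is 1):
  pos 0: 1100 XOR 1101 = 0001
  pos 3: 1000 XOR 1101 = 0101
  pos 4: 1011 XOR 1101 = 0110
  pos 5: 1101 XOR 1101 = 0000
  pos 9: 1100 XOR 1101 = 0001
Remainder (last 3 bits) = 010. This is the CRC / FCS.

010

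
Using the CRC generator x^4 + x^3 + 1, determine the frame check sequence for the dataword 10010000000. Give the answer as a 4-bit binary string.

0001

Append 4 zeros: 100100000000000. Divide by 11001 (XOR where the leading bit is 1):
  pos 0: 10010 XOR 11001 = 01011
  pos 1: 10110 XOR 11001 = 01111
  pos 2: 11110 XOR 11001 = 00111
  pos 4: 11100 XOR 11001 = 00101
  pos 6: 10100 XOR 11001 = 01101
  pos 7: 11010 XOR 11001 = 00011
  pos 10: 11000 XOR 11001 = 00001
Remainder (last 4 bits) = 0001. This is the CRC / FCS.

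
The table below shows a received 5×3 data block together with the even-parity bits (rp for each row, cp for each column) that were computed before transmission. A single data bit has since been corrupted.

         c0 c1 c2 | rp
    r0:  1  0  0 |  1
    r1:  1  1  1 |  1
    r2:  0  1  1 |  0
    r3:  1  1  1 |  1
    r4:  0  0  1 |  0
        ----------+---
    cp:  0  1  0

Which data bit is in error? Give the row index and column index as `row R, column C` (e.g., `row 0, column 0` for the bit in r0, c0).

Recompute each row's even parity and compare to rp:
  r0: data parity 1, sent rp 1 → ok
  r1: data parity 1, sent rp 1 → ok
  r2: data parity 0, sent rp 0 → ok
  r3: data parity 1, sent rp 1 → ok
  r4: data parity 1, sent rp 0 → mismatch
Recompute each column's even parity and compare to cp:
  c0: data parity 1, sent cp 0 → mismatch
  c1: data parity 1, sent cp 1 → ok
  c2: data parity 0, sent cp 0 → ok
Exactly one row (r4) and one column (c0) fail → the flipped bit is at their intersection.

row 4, column 0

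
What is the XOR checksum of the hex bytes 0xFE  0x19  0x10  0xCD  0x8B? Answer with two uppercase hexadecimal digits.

XOR the bytes together:
  start with 0xFE
  0xFE ⊕ 0x19 = 0xE7
  0xE7 ⊕ 0x10 = 0xF7
  0xF7 ⊕ 0xCD = 0x3A
  0x3A ⊕ 0x8B = 0xB1

B1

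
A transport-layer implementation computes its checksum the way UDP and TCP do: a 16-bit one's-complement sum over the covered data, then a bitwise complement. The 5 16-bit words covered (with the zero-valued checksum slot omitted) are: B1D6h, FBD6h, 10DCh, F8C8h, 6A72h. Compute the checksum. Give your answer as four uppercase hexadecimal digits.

DE3A

One's-complement addition (fold any carry out of bit 15 back into bit 0):
  0xB1D6 + 0xFBD6 = 0x1ADAC → wrap carry → 0xADAD
  0xADAD + 0x10DC = 0x0BE89
  0xBE89 + 0xF8C8 = 0x1B751 → wrap carry → 0xB752
  0xB752 + 0x6A72 = 0x121C4 → wrap carry → 0x21C5
One's-complement sum = 0x21C5.
Checksum = ~0x21C5 & 0xFFFF = 0xDE3A.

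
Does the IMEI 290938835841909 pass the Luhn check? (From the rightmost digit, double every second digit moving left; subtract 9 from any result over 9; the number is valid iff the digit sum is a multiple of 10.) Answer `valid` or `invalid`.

From the right, keep odd positions and double even positions (subtract 9 from any doubled value over 9):
  doubled (positions 2,4,...): 0 2 7 6 7 9 9 → sum 40
  kept (positions 1,3,...): 9 9 4 5 8 3 0 2 → sum 40
Total = 80.
80 mod 10 = 0, so the number is valid.

valid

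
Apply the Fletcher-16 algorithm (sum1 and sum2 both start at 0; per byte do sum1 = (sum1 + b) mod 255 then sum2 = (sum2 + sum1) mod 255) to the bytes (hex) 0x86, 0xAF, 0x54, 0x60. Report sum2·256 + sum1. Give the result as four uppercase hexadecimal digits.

Running sums (mod 255):
  after byte 0 (0x86): sum1=134, sum2=134
  after byte 1 (0xAF): sum1=54, sum2=188
  after byte 2 (0x54): sum1=138, sum2=71
  after byte 3 (0x60): sum1=234, sum2=50
Checksum = sum2·256 + sum1 = 50·256 + 234 = 13034 = 0x32EA.

32EA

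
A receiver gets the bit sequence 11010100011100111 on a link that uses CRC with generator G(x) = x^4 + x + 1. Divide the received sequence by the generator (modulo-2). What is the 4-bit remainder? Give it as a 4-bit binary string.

0110

Modulo-2 division of 11010100011100111 by 10011:
  pos 0: 11010 XOR 10011 = 01001
  pos 1: 10011 XOR 10011 = 00000
  pos 9: 11100 XOR 10011 = 01111
  pos 10: 11111 XOR 10011 = 01100
  pos 11: 11001 XOR 10011 = 01010
  pos 12: 10101 XOR 10011 = 00110
Remainder = 0110 (nonzero — an error is detected).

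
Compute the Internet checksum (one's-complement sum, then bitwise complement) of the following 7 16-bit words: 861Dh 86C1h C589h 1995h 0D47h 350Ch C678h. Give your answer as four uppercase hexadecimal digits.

0B36

One's-complement addition (fold any carry out of bit 15 back into bit 0):
  0x861D + 0x86C1 = 0x10CDE → wrap carry → 0x0CDF
  0x0CDF + 0xC589 = 0x0D268
  0xD268 + 0x1995 = 0x0EBFD
  0xEBFD + 0x0D47 = 0x0F944
  0xF944 + 0x350C = 0x12E50 → wrap carry → 0x2E51
  0x2E51 + 0xC678 = 0x0F4C9
One's-complement sum = 0xF4C9.
Checksum = ~0xF4C9 & 0xFFFF = 0x0B36.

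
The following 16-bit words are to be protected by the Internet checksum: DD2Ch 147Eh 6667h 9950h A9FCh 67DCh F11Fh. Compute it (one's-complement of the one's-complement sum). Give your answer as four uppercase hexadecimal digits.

One's-complement addition (fold any carry out of bit 15 back into bit 0):
  0xDD2C + 0x147E = 0x0F1AA
  0xF1AA + 0x6667 = 0x15811 → wrap carry → 0x5812
  0x5812 + 0x9950 = 0x0F162
  0xF162 + 0xA9FC = 0x19B5E → wrap carry → 0x9B5F
  0x9B5F + 0x67DC = 0x1033B → wrap carry → 0x033C
  0x033C + 0xF11F = 0x0F45B
One's-complement sum = 0xF45B.
Checksum = ~0xF45B & 0xFFFF = 0x0BA4.

0BA4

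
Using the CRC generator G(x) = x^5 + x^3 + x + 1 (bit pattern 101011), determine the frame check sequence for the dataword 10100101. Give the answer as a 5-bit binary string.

00101

Append 5 zeros: 1010010100000. Divide by 101011 (XOR where the leading bit is 1):
  pos 0: 101001 XOR 101011 = 000010
  pos 4: 100100 XOR 101011 = 001111
  pos 6: 111100 XOR 101011 = 010111
  pos 7: 101110 XOR 101011 = 000101
Remainder (last 5 bits) = 00101. This is the CRC / FCS.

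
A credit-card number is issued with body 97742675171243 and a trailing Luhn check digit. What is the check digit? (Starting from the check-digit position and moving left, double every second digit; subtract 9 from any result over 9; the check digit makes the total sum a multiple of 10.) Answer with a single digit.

7

Partial digits right→left: 3 4 2 1 7 1 5 7 6 2 4 7 7 9
Double every second digit counting from the check-digit position (so the 1st, 3rd, 5th, ... of the partial from the right).
  doubled (with −9 where >9): 6 4 5 1 3 8 5 → sum 32
  kept as-is: 4 1 1 7 2 7 9 → sum 31
Total = 32 + 31 = 63.
Check digit = (10 − (63 mod 10)) mod 10 = 7.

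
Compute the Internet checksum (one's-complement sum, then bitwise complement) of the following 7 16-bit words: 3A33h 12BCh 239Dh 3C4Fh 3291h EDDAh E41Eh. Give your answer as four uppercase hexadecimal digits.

4E99

One's-complement addition (fold any carry out of bit 15 back into bit 0):
  0x3A33 + 0x12BC = 0x04CEF
  0x4CEF + 0x239D = 0x0708C
  0x708C + 0x3C4F = 0x0ACDB
  0xACDB + 0x3291 = 0x0DF6C
  0xDF6C + 0xEDDA = 0x1CD46 → wrap carry → 0xCD47
  0xCD47 + 0xE41E = 0x1B165 → wrap carry → 0xB166
One's-complement sum = 0xB166.
Checksum = ~0xB166 & 0xFFFF = 0x4E99.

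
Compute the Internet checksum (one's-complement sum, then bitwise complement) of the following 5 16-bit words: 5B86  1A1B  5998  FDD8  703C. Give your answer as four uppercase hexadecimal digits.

C2B0

One's-complement addition (fold any carry out of bit 15 back into bit 0):
  0x5B86 + 0x1A1B = 0x075A1
  0x75A1 + 0x5998 = 0x0CF39
  0xCF39 + 0xFDD8 = 0x1CD11 → wrap carry → 0xCD12
  0xCD12 + 0x703C = 0x13D4E → wrap carry → 0x3D4F
One's-complement sum = 0x3D4F.
Checksum = ~0x3D4F & 0xFFFF = 0xC2B0.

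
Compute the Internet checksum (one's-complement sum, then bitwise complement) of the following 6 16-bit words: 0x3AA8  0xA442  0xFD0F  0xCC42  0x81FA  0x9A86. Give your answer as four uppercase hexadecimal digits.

3B41

One's-complement addition (fold any carry out of bit 15 back into bit 0):
  0x3AA8 + 0xA442 = 0x0DEEA
  0xDEEA + 0xFD0F = 0x1DBF9 → wrap carry → 0xDBFA
  0xDBFA + 0xCC42 = 0x1A83C → wrap carry → 0xA83D
  0xA83D + 0x81FA = 0x12A37 → wrap carry → 0x2A38
  0x2A38 + 0x9A86 = 0x0C4BE
One's-complement sum = 0xC4BE.
Checksum = ~0xC4BE & 0xFFFF = 0x3B41.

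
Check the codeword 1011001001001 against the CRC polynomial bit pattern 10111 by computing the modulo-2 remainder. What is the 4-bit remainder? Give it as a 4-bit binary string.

Modulo-2 division of 1011001001001 by 10111:
  pos 0: 10110 XOR 10111 = 00001
  pos 4: 10100 XOR 10111 = 00011
  pos 7: 11100 XOR 10111 = 01011
  pos 8: 10111 XOR 10111 = 00000
Remainder = 0000 (zero — the frame passes the CRC check).

0000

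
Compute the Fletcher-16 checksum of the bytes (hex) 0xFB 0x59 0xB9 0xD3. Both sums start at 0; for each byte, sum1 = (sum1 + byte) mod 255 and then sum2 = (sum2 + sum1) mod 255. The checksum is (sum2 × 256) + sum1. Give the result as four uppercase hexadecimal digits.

Running sums (mod 255):
  after byte 0 (0xFB): sum1=251, sum2=251
  after byte 1 (0x59): sum1=85, sum2=81
  after byte 2 (0xB9): sum1=15, sum2=96
  after byte 3 (0xD3): sum1=226, sum2=67
Checksum = sum2·256 + sum1 = 67·256 + 226 = 17378 = 0x43E2.

43E2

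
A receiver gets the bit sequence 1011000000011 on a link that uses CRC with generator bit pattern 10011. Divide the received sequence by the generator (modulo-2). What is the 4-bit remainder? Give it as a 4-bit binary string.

Modulo-2 division of 1011000000011 by 10011:
  pos 0: 10110 XOR 10011 = 00101
  pos 2: 10100 XOR 10011 = 00111
  pos 4: 11100 XOR 10011 = 01111
  pos 5: 11110 XOR 10011 = 01101
  pos 6: 11010 XOR 10011 = 01001
  pos 7: 10011 XOR 10011 = 00000
Remainder = 0001 (nonzero — an error is detected).

0001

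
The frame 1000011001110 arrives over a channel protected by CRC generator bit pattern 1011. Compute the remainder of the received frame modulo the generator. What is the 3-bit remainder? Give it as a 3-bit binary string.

110

Modulo-2 division of 1000011001110 by 1011:
  pos 0: 1000 XOR 1011 = 0011
  pos 2: 1101 XOR 1011 = 0110
  pos 3: 1101 XOR 1011 = 0110
  pos 4: 1100 XOR 1011 = 0111
  pos 5: 1110 XOR 1011 = 0101
  pos 6: 1011 XOR 1011 = 0000
Remainder = 110 (nonzero — an error is detected).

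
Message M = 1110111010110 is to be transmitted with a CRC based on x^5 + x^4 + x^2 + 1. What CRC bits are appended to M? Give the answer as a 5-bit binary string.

10101

Append 5 zeros: 111011101011000000. Divide by 110101 (XOR where the leading bit is 1):
  pos 0: 111011 XOR 110101 = 001110
  pos 2: 111010 XOR 110101 = 001111
  pos 4: 111110 XOR 110101 = 001011
  pos 6: 101111 XOR 110101 = 011010
  pos 7: 110100 XOR 110101 = 000001
  pos 12: 100000 XOR 110101 = 010101
Remainder (last 5 bits) = 10101. This is the CRC / FCS.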